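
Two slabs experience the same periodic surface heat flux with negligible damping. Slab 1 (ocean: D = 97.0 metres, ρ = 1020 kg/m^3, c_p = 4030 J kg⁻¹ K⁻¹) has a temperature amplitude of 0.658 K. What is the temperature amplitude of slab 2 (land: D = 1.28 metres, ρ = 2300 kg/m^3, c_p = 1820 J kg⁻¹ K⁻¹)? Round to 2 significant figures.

49 K

C_ocean = 3.99×10^8 J/(m²·K); C_land = 5.36×10^6 J/(m²·K).
A ∝ 1/C ⇒ A_land = A_ocean × C_ocean/C_land = 0.658 × 74.4 = 49.0 K.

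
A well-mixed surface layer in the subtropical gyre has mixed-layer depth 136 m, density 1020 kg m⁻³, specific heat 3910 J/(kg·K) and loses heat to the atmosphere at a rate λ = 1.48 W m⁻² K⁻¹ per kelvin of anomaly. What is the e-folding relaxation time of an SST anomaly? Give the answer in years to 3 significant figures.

11.6 years

Areal heat capacity C = ρ c_p D = 1020 × 3910 × 136 = 5.42×10^8 J/(m^2 K).
Relaxation time τ = C / λ = 5.42×10^8 / 1.48 = 3.66×10^8 s.
In years: 3.66×10^8 s / (3.156×10^7 s/year) = 11.6 years.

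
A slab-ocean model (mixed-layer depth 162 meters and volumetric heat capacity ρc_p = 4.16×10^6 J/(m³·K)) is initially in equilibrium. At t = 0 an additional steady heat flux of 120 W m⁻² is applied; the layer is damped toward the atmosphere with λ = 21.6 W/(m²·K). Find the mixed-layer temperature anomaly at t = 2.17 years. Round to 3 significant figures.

4.94 K

Areal heat capacity C = ρc_p × D = 4.16×10^6 × 162 = 6.74×10^8 J m⁻² K⁻¹.
τ = C / λ = 6.74×10^8 / 21.6 = 3.12×10^7 s.
Equilibrium anomaly ΔT_eq = F / λ = 120 / 21.6 = 5.56 K.
t = 2.17 years = 6.85×10^7 s, so t/τ = 2.19.
ΔT(t) = ΔT_eq (1 − e^(−t/τ)) = 5.56 × (1 − e^−2.19) = 4.94 K.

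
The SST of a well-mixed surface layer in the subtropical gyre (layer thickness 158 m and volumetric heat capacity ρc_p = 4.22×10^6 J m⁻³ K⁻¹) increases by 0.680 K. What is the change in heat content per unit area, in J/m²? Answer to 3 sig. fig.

Areal heat capacity C = ρc_p × D = 4.22×10^6 × 158 = 6.67×10^8 J/(m²·K).
ΔQ = C ΔT = 6.67×10^8 × 0.680 = 4.53×10^8 J/m².

4.53×10^8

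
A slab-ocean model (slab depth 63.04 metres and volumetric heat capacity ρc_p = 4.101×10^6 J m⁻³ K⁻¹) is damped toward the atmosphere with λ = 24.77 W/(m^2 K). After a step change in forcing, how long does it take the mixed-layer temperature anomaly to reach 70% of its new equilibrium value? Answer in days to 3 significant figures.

145 days

Areal heat capacity C = ρc_p × D = 4.101×10^6 × 63.04 = 2.59×10^8 J m⁻² K⁻¹.
τ = C / λ = 2.59×10^8 / 24.77 = 1.04×10^7 s.
Fraction reached: 1 − e^(−t/τ) = 0.70 ⇒ t = −τ ln(1 − 0.70) = τ × 1.20.
t = 1.26×10^7 s = 145 days.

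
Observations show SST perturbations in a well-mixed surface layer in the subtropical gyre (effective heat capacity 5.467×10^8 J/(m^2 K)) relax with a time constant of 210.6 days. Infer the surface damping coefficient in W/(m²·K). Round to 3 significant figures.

30.0

Areal heat capacity C = 5.467×10^8 J/(m^2 K) (given).
τ = 210.6 days = 1.82×10^7 s.
λ = C / τ = 5.47×10^8 / 1.82×10^7 = 30.0 W/(m²·K).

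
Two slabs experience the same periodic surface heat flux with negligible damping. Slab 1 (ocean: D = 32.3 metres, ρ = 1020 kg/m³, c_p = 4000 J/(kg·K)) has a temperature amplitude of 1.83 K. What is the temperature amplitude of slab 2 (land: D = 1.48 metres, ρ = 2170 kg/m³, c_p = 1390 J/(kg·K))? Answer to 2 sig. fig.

54 K

C_ocean = 1.32×10^8 J/(m²·K); C_land = 4.46×10^6 J/(m²·K).
A ∝ 1/C ⇒ A_land = A_ocean × C_ocean/C_land = 1.83 × 29.5 = 54.0 K.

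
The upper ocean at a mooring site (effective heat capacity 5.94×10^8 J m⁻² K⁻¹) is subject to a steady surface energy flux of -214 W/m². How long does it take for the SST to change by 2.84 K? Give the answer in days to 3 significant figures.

91.2 days

Areal heat capacity C = 5.94×10^8 J m⁻² K⁻¹ (given).
Time required: Δt = C ΔT / F = 5.94×10^8 × -2.84 / -214 = 7.88×10^6 s.
In days: 7.88×10^6 s / (86400 s/day) = 91.2 days.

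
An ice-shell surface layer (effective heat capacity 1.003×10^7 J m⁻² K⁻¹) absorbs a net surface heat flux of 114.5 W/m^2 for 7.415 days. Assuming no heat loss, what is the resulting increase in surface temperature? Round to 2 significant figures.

Areal heat capacity C = 1.003×10^7 J m⁻² K⁻¹ (given).
Net heat input Q = F Δt = 114.5 × (7.415 days × 86400 s/day) = 7.34×10^7 J/m².
ΔT = Q / C = 7.34×10^7 / 1.00×10^7 = 7.31 K.

7.3 K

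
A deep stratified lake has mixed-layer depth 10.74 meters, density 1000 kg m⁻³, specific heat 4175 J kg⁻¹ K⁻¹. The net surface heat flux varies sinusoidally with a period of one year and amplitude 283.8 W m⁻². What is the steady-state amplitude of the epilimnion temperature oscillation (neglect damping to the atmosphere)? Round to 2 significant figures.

32 K

Areal heat capacity C = ρ c_p D = 1000 × 4175 × 10.74 = 4.48×10^7 J/(m^2 K).
Angular frequency ω = 2π / T = 2π / 3.15×10^7 s = 1.99×10^-7 s⁻¹.
Cω = 4.48×10^7 × 1.99×10^-7 = 8.93 W/(m²·K).
Amplitude A = F₀ / (Cω) = 283.8 / 8.93 = 31.8 K.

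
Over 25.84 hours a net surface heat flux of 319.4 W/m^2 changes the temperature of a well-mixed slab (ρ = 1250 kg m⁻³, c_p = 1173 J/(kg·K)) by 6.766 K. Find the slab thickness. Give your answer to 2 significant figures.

Heat input Q = F Δt = 319.4 × 93000 s = 2.97×10^7 J/m².
Required areal heat capacity C = Q / ΔT = 4.39×10^6 J/(m²·K).
Depth D = C / (ρ c_p) = 4.39×10^6 / (1250 × 1173) = 2.99 m.

3.0 m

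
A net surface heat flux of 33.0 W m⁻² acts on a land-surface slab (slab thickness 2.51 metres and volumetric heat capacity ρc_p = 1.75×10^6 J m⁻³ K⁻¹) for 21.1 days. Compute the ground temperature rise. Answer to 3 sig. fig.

13.7 K

Areal heat capacity C = ρc_p × D = 1.75×10^6 × 2.51 = 4.39×10^6 J m⁻² K⁻¹.
Net heat input Q = F Δt = 33.0 × (21.1 days × 86400 s/day) = 6.02×10^7 J/m².
ΔT = Q / C = 6.02×10^7 / 4.39×10^6 = 13.7 K.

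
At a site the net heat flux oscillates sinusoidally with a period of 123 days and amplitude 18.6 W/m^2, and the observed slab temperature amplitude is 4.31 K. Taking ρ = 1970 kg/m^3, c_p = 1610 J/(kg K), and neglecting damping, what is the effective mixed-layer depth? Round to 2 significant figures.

2.3 m

ω = 2π / 1.06×10^7 s = 5.91×10^-7 s⁻¹.
Required C = F₀ / (A ω) = 18.6 / (4.31 × 5.91×10^-7) = 7.30×10^6 J/(m²·K).
D = C / (ρ c_p) = 7.30×10^6 / (1970 × 1610) = 2.30 m.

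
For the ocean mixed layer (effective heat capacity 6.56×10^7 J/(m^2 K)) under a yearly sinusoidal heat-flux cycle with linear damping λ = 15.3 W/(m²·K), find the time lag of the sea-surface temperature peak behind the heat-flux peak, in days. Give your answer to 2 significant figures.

Areal heat capacity C = 6.56×10^7 J/(m^2 K) (given).
ω = 2π / 3.15×10^7 s = 1.99×10^-7 s⁻¹.
Phase lag φ = arctan(Cω/λ) = arctan(13.1/15.3) = 0.707 rad.
Time lag = φ / ω = 0.707 / 1.99×10^-7 = 3.55×10^6 s = 41.1 days.

41 days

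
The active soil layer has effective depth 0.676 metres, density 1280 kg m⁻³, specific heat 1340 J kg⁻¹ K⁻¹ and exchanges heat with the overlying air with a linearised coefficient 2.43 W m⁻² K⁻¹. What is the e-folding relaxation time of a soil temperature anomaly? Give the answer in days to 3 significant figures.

Areal heat capacity C = ρ c_p D = 1280 × 1340 × 0.676 = 1.16×10^6 J/(m^2 K).
Relaxation time τ = C / λ = 1.16×10^6 / 2.43 = 4.77×10^5 s.
In days: 4.77×10^5 s / (86400 s/day) = 5.52 days.

5.52 days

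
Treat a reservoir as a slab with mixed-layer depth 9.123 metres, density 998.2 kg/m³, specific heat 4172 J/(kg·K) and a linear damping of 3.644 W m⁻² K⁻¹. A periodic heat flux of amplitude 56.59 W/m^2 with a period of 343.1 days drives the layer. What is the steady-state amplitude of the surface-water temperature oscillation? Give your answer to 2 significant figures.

6.4 K

Areal heat capacity C = ρ c_p D = 998.2 × 4172 × 9.123 = 3.80×10^7 J m⁻² K⁻¹.
Angular frequency ω = 2π / T = 2π / 2.96×10^7 s = 2.12×10^-7 s⁻¹.
√((Cω)² + λ²) = √((8.05)² + 3.644²) = 8.84 W/(m²·K).
Amplitude A = F₀ / √((Cω)²+λ²) = 56.59 / 8.84 = 6.40 K.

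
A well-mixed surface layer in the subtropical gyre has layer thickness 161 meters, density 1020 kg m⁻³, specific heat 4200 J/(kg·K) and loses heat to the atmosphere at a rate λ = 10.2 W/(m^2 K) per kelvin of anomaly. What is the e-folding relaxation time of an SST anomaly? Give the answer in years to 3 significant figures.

2.14 years

Areal heat capacity C = ρ c_p D = 1020 × 4200 × 161 = 6.90×10^8 J/(m²·K).
Relaxation time τ = C / λ = 6.90×10^8 / 10.2 = 6.76×10^7 s.
In years: 6.76×10^7 s / (3.156×10^7 s/year) = 2.14 years.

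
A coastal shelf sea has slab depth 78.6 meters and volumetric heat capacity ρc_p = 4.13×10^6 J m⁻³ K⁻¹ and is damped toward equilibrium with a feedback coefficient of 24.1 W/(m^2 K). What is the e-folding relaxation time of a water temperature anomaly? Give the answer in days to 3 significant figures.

Areal heat capacity C = ρc_p × D = 4.13×10^6 × 78.6 = 3.25×10^8 J/(m^2 K).
Relaxation time τ = C / λ = 3.25×10^8 / 24.1 = 1.35×10^7 s.
In days: 1.35×10^7 s / (86400 s/day) = 156 days.

156 days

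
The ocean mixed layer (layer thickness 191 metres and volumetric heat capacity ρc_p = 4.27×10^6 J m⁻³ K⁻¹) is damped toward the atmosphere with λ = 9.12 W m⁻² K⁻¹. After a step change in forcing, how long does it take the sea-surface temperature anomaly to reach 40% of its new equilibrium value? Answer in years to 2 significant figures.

1.4 years

Areal heat capacity C = ρc_p × D = 4.27×10^6 × 191 = 8.16×10^8 J/(m²·K).
τ = C / λ = 8.16×10^8 / 9.12 = 8.94×10^7 s.
Fraction reached: 1 − e^(−t/τ) = 0.40 ⇒ t = −τ ln(1 − 0.40) = τ × 0.511.
t = 4.57×10^7 s = 1.45 years.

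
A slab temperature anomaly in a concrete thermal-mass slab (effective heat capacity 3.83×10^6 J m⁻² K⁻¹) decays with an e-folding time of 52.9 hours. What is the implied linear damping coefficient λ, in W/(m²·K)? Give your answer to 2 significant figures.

20

Areal heat capacity C = 3.83×10^6 J m⁻² K⁻¹ (given).
τ = 52.9 hours = 1.90×10^5 s.
λ = C / τ = 3.83×10^6 / 1.90×10^5 = 20.1 W/(m²·K).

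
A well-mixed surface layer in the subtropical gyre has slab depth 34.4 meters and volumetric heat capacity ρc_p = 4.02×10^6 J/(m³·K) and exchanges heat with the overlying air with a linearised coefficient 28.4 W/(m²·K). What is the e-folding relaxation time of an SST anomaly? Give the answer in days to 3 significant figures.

56.4 days

Areal heat capacity C = ρc_p × D = 4.02×10^6 × 34.4 = 1.38×10^8 J m⁻² K⁻¹.
Relaxation time τ = C / λ = 1.38×10^8 / 28.4 = 4.87×10^6 s.
In days: 4.87×10^6 s / (86400 s/day) = 56.4 days.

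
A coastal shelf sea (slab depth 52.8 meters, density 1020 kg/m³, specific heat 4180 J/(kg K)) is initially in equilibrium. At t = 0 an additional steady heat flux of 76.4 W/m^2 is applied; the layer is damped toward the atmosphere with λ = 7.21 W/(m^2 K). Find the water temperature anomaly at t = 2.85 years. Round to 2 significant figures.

Areal heat capacity C = ρ c_p D = 1020 × 4180 × 52.8 = 2.25×10^8 J/(m²·K).
τ = C / λ = 2.25×10^8 / 7.21 = 3.12×10^7 s.
Equilibrium anomaly ΔT_eq = F / λ = 76.4 / 7.21 = 10.6 K.
t = 2.85 years = 8.99×10^7 s, so t/τ = 2.88.
ΔT(t) = ΔT_eq (1 − e^(−t/τ)) = 10.6 × (1 − e^−2.88) = 10.0 K.

10 K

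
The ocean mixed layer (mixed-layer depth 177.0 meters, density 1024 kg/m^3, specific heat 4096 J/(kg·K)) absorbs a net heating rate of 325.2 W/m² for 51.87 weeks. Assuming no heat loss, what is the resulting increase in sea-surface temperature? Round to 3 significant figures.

Areal heat capacity C = ρ c_p D = 1024 × 4096 × 177.0 = 7.42×10^8 J/(m²·K).
Net heat input Q = F Δt = 325.2 × (51.87 weeks × 6.048×10^5 s/week) = 1.02×10^10 J/m².
ΔT = Q / C = 1.02×10^10 / 7.42×10^8 = 13.7 K.

13.7 K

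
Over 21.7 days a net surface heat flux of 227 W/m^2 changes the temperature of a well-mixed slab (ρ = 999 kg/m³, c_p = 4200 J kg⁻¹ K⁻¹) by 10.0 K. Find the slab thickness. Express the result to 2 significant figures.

10 m

Heat input Q = F Δt = 227 × 1.87×10^6 s = 4.26×10^8 J/m².
Required areal heat capacity C = Q / ΔT = 4.26×10^7 J/(m²·K).
Depth D = C / (ρ c_p) = 4.26×10^7 / (999 × 4200) = 10.1 m.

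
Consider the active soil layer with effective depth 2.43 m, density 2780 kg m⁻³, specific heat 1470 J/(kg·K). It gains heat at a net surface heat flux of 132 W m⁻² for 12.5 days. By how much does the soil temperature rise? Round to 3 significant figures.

Areal heat capacity C = ρ c_p D = 2780 × 1470 × 2.43 = 9.93×10^6 J m⁻² K⁻¹.
Net heat input Q = F Δt = 132 × (12.5 days × 86400 s/day) = 1.43×10^8 J/m².
ΔT = Q / C = 1.43×10^8 / 9.93×10^6 = 14.4 K.

14.4 K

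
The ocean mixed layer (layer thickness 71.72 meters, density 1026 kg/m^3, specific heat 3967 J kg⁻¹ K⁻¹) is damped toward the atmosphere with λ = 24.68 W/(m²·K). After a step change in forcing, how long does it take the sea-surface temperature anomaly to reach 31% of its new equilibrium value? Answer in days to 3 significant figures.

50.8 days

Areal heat capacity C = ρ c_p D = 1026 × 3967 × 71.72 = 2.92×10^8 J/(m²·K).
τ = C / λ = 2.92×10^8 / 24.68 = 1.18×10^7 s.
Fraction reached: 1 − e^(−t/τ) = 0.31 ⇒ t = −τ ln(1 − 0.31) = τ × 0.371.
t = 4.39×10^6 s = 50.8 days.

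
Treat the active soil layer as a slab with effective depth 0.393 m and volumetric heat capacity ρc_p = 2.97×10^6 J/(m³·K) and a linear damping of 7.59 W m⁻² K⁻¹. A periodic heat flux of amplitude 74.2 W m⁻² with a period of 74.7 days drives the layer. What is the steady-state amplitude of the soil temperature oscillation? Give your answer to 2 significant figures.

Areal heat capacity C = ρc_p × D = 2.97×10^6 × 0.393 = 1.17×10^6 J/(m²·K).
Angular frequency ω = 2π / T = 2π / 6.45×10^6 s = 9.74×10^-7 s⁻¹.
√((Cω)² + λ²) = √((1.14)² + 7.59²) = 7.67 W/(m²·K).
Amplitude A = F₀ / √((Cω)²+λ²) = 74.2 / 7.67 = 9.67 K.

9.7 K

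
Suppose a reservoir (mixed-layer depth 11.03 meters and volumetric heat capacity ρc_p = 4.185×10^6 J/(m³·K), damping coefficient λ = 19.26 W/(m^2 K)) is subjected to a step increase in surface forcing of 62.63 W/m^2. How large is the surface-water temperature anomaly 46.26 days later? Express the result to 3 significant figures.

2.64 K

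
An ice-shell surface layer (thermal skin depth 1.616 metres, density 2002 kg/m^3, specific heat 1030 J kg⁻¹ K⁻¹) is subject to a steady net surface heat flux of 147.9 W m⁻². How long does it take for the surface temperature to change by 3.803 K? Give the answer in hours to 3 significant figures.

23.8 hours

Areal heat capacity C = ρ c_p D = 2002 × 1030 × 1.616 = 3.33×10^6 J/(m^2 K).
Time required: Δt = C ΔT / F = 3.33×10^6 × 3.803 / 147.9 = 85700 s.
In hours: 85700 s / (3600 s/hour) = 23.8 hours.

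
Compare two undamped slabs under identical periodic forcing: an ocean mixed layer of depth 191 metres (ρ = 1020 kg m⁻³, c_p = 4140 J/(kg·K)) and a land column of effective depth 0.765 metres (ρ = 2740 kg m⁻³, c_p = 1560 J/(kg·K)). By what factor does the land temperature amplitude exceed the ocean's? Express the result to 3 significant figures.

247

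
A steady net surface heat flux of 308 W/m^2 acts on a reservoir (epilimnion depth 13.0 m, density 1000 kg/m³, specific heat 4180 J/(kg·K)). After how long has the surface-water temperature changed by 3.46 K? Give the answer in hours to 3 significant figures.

170 hours

Areal heat capacity C = ρ c_p D = 1000 × 4180 × 13.0 = 5.43×10^7 J/(m^2 K).
Time required: Δt = C ΔT / F = 5.43×10^7 × 3.46 / 308 = 6.10×10^5 s.
In hours: 6.10×10^5 s / (3600 s/hour) = 170 hours.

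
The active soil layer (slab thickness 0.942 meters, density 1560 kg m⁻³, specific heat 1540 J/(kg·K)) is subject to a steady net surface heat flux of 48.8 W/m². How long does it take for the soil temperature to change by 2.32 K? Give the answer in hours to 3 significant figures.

29.9 hours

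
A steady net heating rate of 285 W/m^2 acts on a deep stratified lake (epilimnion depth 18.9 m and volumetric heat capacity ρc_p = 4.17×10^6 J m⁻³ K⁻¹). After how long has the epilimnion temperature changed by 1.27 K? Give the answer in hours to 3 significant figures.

97.6 hours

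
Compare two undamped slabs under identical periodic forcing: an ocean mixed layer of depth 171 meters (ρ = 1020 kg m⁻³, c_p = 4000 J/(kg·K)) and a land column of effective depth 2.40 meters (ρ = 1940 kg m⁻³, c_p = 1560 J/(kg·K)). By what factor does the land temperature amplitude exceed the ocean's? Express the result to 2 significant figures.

C_ocean = 1020 × 4000 × 171 = 6.98×10^8 J/(m²·K).
C_land = 1940 × 1560 × 2.40 = 7.26×10^6 J/(m²·K).
Undamped amplitude ∝ 1/C, so A_land/A_ocean = C_ocean/C_land = 96.1.

96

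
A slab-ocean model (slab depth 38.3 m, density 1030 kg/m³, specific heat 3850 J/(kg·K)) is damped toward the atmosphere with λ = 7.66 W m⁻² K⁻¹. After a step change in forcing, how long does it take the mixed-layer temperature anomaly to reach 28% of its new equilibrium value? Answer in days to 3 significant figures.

Areal heat capacity C = ρ c_p D = 1030 × 3850 × 38.3 = 1.52×10^8 J m⁻² K⁻¹.
τ = C / λ = 1.52×10^8 / 7.66 = 1.98×10^7 s.
Fraction reached: 1 − e^(−t/τ) = 0.28 ⇒ t = −τ ln(1 − 0.28) = τ × 0.329.
t = 6.51×10^6 s = 75.4 days.

75.4 days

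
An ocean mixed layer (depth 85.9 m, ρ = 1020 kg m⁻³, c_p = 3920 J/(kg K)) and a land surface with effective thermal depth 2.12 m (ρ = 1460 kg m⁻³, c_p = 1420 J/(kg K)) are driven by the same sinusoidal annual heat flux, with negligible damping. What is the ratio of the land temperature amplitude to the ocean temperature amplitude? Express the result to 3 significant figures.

C_ocean = 1020 × 3920 × 85.9 = 3.43×10^8 J/(m²·K).
C_land = 1460 × 1420 × 2.12 = 4.40×10^6 J/(m²·K).
Undamped amplitude ∝ 1/C, so A_land/A_ocean = C_ocean/C_land = 78.1.

78.1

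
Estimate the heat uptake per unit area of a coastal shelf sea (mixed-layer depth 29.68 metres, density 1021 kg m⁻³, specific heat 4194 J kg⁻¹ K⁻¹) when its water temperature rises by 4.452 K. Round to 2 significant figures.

5.7×10^8

Areal heat capacity C = ρ c_p D = 1021 × 4194 × 29.68 = 1.27×10^8 J/(m²·K).
ΔQ = C ΔT = 1.27×10^8 × 4.452 = 5.66×10^8 J/m².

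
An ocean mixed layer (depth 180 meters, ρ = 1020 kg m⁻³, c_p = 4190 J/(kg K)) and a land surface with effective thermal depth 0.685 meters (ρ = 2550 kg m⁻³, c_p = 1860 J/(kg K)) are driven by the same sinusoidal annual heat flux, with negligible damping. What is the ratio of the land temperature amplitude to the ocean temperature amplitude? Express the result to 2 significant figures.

C_ocean = 1020 × 4190 × 180 = 7.69×10^8 J/(m²·K).
C_land = 2550 × 1860 × 0.685 = 3.25×10^6 J/(m²·K).
Undamped amplitude ∝ 1/C, so A_land/A_ocean = C_ocean/C_land = 237.

240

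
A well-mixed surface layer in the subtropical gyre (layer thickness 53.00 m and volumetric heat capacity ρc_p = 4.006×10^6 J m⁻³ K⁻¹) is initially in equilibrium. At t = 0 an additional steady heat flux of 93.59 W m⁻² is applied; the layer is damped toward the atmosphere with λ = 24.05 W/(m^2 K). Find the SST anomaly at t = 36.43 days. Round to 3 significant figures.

1.17 K

Areal heat capacity C = ρc_p × D = 4.006×10^6 × 53.00 = 2.12×10^8 J m⁻² K⁻¹.
τ = C / λ = 2.12×10^8 / 24.05 = 8.83×10^6 s.
Equilibrium anomaly ΔT_eq = F / λ = 93.59 / 24.05 = 3.89 K.
t = 36.43 days = 3.15×10^6 s, so t/τ = 0.357.
ΔT(t) = ΔT_eq (1 − e^(−t/τ)) = 3.89 × (1 − e^−0.357) = 1.17 K.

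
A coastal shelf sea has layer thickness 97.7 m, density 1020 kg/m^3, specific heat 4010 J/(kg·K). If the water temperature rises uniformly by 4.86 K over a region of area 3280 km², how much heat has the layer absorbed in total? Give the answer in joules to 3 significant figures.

6.37×10^18 J

Areal heat capacity C = ρ c_p D = 1020 × 4010 × 97.7 = 4.00×10^8 J/(m^2 K).
Heat per unit area: q = C ΔT = 4.00×10^8 × 4.86 = 1.94×10^9 J/m².
Total heat: Q = q × A = 1.94×10^9 × (3280 × 10⁶ m²) = 6.37×10^18 J.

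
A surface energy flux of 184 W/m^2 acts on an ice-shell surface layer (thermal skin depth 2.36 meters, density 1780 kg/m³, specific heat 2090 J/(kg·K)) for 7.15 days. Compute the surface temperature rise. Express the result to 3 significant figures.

12.9 K

Areal heat capacity C = ρ c_p D = 1780 × 2090 × 2.36 = 8.78×10^6 J m⁻² K⁻¹.
Net heat input Q = F Δt = 184 × (7.15 days × 86400 s/day) = 1.14×10^8 J/m².
ΔT = Q / C = 1.14×10^8 / 8.78×10^6 = 12.9 K.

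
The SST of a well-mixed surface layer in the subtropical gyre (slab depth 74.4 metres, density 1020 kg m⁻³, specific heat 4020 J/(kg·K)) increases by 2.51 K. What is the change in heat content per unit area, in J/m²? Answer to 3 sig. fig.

7.66×10^8

Areal heat capacity C = ρ c_p D = 1020 × 4020 × 74.4 = 3.05×10^8 J/(m^2 K).
ΔQ = C ΔT = 3.05×10^8 × 2.51 = 7.66×10^8 J/m².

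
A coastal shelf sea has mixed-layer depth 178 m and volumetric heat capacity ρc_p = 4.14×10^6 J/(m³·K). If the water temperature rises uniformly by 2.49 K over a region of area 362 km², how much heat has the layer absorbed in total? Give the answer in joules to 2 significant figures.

Areal heat capacity C = ρc_p × D = 4.14×10^6 × 178 = 7.37×10^8 J m⁻² K⁻¹.
Heat per unit area: q = C ΔT = 7.37×10^8 × 2.49 = 1.83×10^9 J/m².
Total heat: Q = q × A = 1.83×10^9 × (362 × 10⁶ m²) = 6.64×10^17 J.

6.6×10^17 J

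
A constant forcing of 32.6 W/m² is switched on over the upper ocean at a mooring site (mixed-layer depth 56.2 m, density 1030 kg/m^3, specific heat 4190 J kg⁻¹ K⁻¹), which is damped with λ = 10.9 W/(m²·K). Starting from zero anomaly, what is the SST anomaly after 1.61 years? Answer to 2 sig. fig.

Areal heat capacity C = ρ c_p D = 1030 × 4190 × 56.2 = 2.43×10^8 J m⁻² K⁻¹.
τ = C / λ = 2.43×10^8 / 10.9 = 2.23×10^7 s.
Equilibrium anomaly ΔT_eq = F / λ = 32.6 / 10.9 = 2.99 K.
t = 1.61 years = 5.08×10^7 s, so t/τ = 2.28.
ΔT(t) = ΔT_eq (1 − e^(−t/τ)) = 2.99 × (1 − e^−2.28) = 2.69 K.

2.7 K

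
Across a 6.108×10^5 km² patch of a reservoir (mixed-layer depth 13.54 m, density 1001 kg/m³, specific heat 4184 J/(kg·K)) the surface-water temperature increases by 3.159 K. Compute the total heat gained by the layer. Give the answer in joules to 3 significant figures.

Areal heat capacity C = ρ c_p D = 1001 × 4184 × 13.54 = 5.67×10^7 J m⁻² K⁻¹.
Heat per unit area: q = C ΔT = 5.67×10^7 × 3.159 = 1.79×10^8 J/m².
Total heat: Q = q × A = 1.79×10^8 × (6.108×10^5 × 10⁶ m²) = 1.09×10^20 J.

1.09×10^20 J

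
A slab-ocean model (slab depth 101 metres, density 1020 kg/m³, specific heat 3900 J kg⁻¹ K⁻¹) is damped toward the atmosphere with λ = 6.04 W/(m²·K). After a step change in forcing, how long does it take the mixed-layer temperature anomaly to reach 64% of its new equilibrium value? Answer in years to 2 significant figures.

2.2 years

Areal heat capacity C = ρ c_p D = 1020 × 3900 × 101 = 4.02×10^8 J/(m^2 K).
τ = C / λ = 4.02×10^8 / 6.04 = 6.65×10^7 s.
Fraction reached: 1 − e^(−t/τ) = 0.64 ⇒ t = −τ ln(1 − 0.64) = τ × 1.02.
t = 6.80×10^7 s = 2.15 years.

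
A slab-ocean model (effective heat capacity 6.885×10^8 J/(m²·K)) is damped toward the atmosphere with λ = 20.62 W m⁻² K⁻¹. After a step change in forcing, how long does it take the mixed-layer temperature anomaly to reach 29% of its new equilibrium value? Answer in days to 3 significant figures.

132 days

Areal heat capacity C = 6.885×10^8 J/(m²·K) (given).
τ = C / λ = 6.88×10^8 / 20.62 = 3.34×10^7 s.
Fraction reached: 1 − e^(−t/τ) = 0.29 ⇒ t = −τ ln(1 − 0.29) = τ × 0.342.
t = 1.14×10^7 s = 132 days.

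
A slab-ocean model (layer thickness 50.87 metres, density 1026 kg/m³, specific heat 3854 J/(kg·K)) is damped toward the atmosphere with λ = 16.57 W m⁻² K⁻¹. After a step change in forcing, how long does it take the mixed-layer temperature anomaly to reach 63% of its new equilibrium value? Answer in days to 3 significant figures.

140 days

Areal heat capacity C = ρ c_p D = 1026 × 3854 × 50.87 = 2.01×10^8 J/(m²·K).
τ = C / λ = 2.01×10^8 / 16.57 = 1.21×10^7 s.
Fraction reached: 1 − e^(−t/τ) = 0.63 ⇒ t = −τ ln(1 − 0.63) = τ × 0.994.
t = 1.21×10^7 s = 140 days.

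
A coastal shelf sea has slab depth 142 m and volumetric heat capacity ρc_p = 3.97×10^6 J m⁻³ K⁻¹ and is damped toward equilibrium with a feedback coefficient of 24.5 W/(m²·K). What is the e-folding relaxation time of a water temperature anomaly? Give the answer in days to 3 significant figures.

266 days

Areal heat capacity C = ρc_p × D = 3.97×10^6 × 142 = 5.64×10^8 J/(m^2 K).
Relaxation time τ = C / λ = 5.64×10^8 / 24.5 = 2.30×10^7 s.
In days: 2.30×10^7 s / (86400 s/day) = 266 days.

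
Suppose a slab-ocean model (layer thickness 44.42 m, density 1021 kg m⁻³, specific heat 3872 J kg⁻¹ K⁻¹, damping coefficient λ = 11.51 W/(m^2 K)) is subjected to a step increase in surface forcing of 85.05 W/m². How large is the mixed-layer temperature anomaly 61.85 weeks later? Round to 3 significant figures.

Areal heat capacity C = ρ c_p D = 1021 × 3872 × 44.42 = 1.76×10^8 J/(m^2 K).
τ = C / λ = 1.76×10^8 / 11.51 = 1.53×10^7 s.
Equilibrium anomaly ΔT_eq = F / λ = 85.05 / 11.51 = 7.39 K.
t = 61.85 weeks = 3.74×10^7 s, so t/τ = 2.45.
ΔT(t) = ΔT_eq (1 − e^(−t/τ)) = 7.39 × (1 − e^−2.45) = 6.75 K.

6.75 K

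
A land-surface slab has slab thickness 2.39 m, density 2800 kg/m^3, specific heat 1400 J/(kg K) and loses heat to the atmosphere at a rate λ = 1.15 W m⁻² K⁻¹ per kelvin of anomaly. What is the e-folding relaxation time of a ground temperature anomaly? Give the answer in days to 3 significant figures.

94.3 days

Areal heat capacity C = ρ c_p D = 2800 × 1400 × 2.39 = 9.37×10^6 J m⁻² K⁻¹.
Relaxation time τ = C / λ = 9.37×10^6 / 1.15 = 8.15×10^6 s.
In days: 8.15×10^6 s / (86400 s/day) = 94.3 days.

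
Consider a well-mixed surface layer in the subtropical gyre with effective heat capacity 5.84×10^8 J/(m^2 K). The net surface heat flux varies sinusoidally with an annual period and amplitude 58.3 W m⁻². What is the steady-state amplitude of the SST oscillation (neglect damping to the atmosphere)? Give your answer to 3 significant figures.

0.501 K

Areal heat capacity C = 5.84×10^8 J/(m^2 K) (given).
Angular frequency ω = 2π / T = 2π / 3.15×10^7 s = 1.99×10^-7 s⁻¹.
Cω = 5.84×10^8 × 1.99×10^-7 = 116 W/(m²·K).
Amplitude A = F₀ / (Cω) = 58.3 / 116 = 0.501 K.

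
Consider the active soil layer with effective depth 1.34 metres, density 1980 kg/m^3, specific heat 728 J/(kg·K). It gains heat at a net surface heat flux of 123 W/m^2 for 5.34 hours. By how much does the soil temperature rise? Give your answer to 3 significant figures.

Areal heat capacity C = ρ c_p D = 1980 × 728 × 1.34 = 1.93×10^6 J m⁻² K⁻¹.
Net heat input Q = F Δt = 123 × (5.34 hours × 3600 s/hour) = 2.36×10^6 J/m².
ΔT = Q / C = 2.36×10^6 / 1.93×10^6 = 1.22 K.

1.22 K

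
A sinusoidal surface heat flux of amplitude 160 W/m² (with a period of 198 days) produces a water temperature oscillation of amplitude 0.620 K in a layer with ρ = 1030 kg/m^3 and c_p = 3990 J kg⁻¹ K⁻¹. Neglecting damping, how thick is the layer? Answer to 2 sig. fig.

170 m

ω = 2π / 1.71×10^7 s = 3.67×10^-7 s⁻¹.
Required C = F₀ / (A ω) = 160 / (0.620 × 3.67×10^-7) = 7.03×10^8 J/(m²·K).
D = C / (ρ c_p) = 7.03×10^8 / (1030 × 3990) = 171 m.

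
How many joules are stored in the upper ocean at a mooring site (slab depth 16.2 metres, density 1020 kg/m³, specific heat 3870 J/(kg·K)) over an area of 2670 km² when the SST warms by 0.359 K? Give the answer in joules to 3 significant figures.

6.13×10^16 J

Areal heat capacity C = ρ c_p D = 1020 × 3870 × 16.2 = 6.39×10^7 J/(m^2 K).
Heat per unit area: q = C ΔT = 6.39×10^7 × 0.359 = 2.30×10^7 J/m².
Total heat: Q = q × A = 2.30×10^7 × (2670 × 10⁶ m²) = 6.13×10^16 J.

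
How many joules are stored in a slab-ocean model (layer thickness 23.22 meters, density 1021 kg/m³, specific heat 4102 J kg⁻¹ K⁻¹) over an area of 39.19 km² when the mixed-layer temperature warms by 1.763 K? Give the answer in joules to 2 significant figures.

6.7×10^15 J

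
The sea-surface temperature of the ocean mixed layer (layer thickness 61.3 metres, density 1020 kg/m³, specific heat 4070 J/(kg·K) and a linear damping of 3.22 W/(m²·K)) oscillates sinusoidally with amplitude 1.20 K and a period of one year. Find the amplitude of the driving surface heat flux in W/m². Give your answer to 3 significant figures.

Areal heat capacity C = ρ c_p D = 1020 × 4070 × 61.3 = 2.54×10^8 J m⁻² K⁻¹.
ω = 2π / 3.15×10^7 s = 1.99×10^-7 s⁻¹.
√((Cω)² + λ²) = √((50.7)² + 3.22²) = 50.8 W/(m²·K).
F₀ = A × √((Cω)²+λ²) = 1.20 × 50.8 = 61.0 W/m².

61.0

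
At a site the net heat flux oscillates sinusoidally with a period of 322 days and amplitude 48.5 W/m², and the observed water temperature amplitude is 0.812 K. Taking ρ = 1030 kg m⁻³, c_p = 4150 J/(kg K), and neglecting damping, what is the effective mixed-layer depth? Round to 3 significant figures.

61.9 m

ω = 2π / 2.78×10^7 s = 2.26×10^-7 s⁻¹.
Required C = F₀ / (A ω) = 48.5 / (0.812 × 2.26×10^-7) = 2.64×10^8 J/(m²·K).
D = C / (ρ c_p) = 2.64×10^8 / (1030 × 4150) = 61.9 m.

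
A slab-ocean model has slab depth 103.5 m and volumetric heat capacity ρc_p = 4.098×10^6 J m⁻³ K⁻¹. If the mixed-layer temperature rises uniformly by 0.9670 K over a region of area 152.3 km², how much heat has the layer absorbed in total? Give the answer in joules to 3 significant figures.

6.25×10^16 J

Areal heat capacity C = ρc_p × D = 4.098×10^6 × 103.5 = 4.24×10^8 J m⁻² K⁻¹.
Heat per unit area: q = C ΔT = 4.24×10^8 × 0.9670 = 4.10×10^8 J/m².
Total heat: Q = q × A = 4.10×10^8 × (152.3 × 10⁶ m²) = 6.25×10^16 J.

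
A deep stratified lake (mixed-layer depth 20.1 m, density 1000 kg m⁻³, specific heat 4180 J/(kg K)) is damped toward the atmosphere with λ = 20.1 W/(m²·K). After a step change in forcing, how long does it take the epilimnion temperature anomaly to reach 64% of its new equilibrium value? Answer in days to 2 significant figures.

49 days

Areal heat capacity C = ρ c_p D = 1000 × 4180 × 20.1 = 8.40×10^7 J/(m²·K).
τ = C / λ = 8.40×10^7 / 20.1 = 4.18×10^6 s.
Fraction reached: 1 − e^(−t/τ) = 0.64 ⇒ t = −τ ln(1 − 0.64) = τ × 1.02.
t = 4.27×10^6 s = 49.4 days.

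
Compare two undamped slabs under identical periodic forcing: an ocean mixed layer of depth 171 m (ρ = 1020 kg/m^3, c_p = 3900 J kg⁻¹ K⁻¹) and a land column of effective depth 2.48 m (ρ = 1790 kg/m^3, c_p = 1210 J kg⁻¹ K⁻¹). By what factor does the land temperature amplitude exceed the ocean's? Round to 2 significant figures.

130

C_ocean = 1020 × 3900 × 171 = 6.80×10^8 J/(m²·K).
C_land = 1790 × 1210 × 2.48 = 5.37×10^6 J/(m²·K).
Undamped amplitude ∝ 1/C, so A_land/A_ocean = C_ocean/C_land = 127.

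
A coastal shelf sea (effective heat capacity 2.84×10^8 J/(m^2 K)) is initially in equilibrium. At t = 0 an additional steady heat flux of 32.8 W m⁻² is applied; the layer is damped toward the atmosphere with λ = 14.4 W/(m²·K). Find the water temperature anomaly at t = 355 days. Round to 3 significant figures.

Areal heat capacity C = 2.84×10^8 J/(m^2 K) (given).
τ = C / λ = 2.84×10^8 / 14.4 = 1.97×10^7 s.
Equilibrium anomaly ΔT_eq = F / λ = 32.8 / 14.4 = 2.28 K.
t = 355 days = 3.07×10^7 s, so t/τ = 1.56.
ΔT(t) = ΔT_eq (1 − e^(−t/τ)) = 2.28 × (1 − e^−1.56) = 1.80 K.

1.80 K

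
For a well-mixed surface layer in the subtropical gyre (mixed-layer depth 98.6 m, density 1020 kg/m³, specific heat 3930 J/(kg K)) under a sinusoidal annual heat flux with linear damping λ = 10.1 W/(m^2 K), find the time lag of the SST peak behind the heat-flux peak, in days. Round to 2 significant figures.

84 days

Areal heat capacity C = ρ c_p D = 1020 × 3930 × 98.6 = 3.95×10^8 J/(m^2 K).
ω = 2π / 3.15×10^7 s = 1.99×10^-7 s⁻¹.
Phase lag φ = arctan(Cω/λ) = arctan(78.7/10.1) = 1.44 rad.
Time lag = φ / ω = 1.44 / 1.99×10^-7 = 7.24×10^6 s = 83.8 days.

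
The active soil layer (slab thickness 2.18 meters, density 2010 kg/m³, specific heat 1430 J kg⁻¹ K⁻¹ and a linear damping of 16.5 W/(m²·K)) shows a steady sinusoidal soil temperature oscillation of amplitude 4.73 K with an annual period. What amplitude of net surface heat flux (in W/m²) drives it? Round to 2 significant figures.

Areal heat capacity C = ρ c_p D = 2010 × 1430 × 2.18 = 6.27×10^6 J/(m²·K).
ω = 2π / 3.15×10^7 s = 1.99×10^-7 s⁻¹.
√((Cω)² + λ²) = √((1.25)² + 16.5²) = 16.5 W/(m²·K).
F₀ = A × √((Cω)²+λ²) = 4.73 × 16.5 = 78.3 W/m².

78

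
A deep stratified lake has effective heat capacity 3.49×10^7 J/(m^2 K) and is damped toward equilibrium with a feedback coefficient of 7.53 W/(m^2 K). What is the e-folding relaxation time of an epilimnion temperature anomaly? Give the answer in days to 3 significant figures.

Areal heat capacity C = 3.49×10^7 J/(m^2 K) (given).
Relaxation time τ = C / λ = 3.49×10^7 / 7.53 = 4.63×10^6 s.
In days: 4.63×10^6 s / (86400 s/day) = 53.6 days.

53.6 days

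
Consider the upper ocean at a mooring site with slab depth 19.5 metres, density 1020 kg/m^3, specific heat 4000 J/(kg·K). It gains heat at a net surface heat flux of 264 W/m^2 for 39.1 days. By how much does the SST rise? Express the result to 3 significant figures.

Areal heat capacity C = ρ c_p D = 1020 × 4000 × 19.5 = 7.96×10^7 J/(m²·K).
Net heat input Q = F Δt = 264 × (39.1 days × 86400 s/day) = 8.92×10^8 J/m².
ΔT = Q / C = 8.92×10^8 / 7.96×10^7 = 11.2 K.

11.2 K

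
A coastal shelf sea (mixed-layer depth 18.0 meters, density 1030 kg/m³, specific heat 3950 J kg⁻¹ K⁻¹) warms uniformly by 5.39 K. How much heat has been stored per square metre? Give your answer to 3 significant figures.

3.95×10^8

Areal heat capacity C = ρ c_p D = 1030 × 3950 × 18.0 = 7.32×10^7 J/(m²·K).
ΔQ = C ΔT = 7.32×10^7 × 5.39 = 3.95×10^8 J/m².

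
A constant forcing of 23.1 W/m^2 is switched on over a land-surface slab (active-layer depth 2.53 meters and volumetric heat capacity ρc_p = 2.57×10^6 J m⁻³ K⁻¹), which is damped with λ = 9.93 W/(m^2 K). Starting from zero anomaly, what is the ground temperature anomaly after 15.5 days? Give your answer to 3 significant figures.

2.03 K

Areal heat capacity C = ρc_p × D = 2.57×10^6 × 2.53 = 6.50×10^6 J/(m²·K).
τ = C / λ = 6.50×10^6 / 9.93 = 6.55×10^5 s.
Equilibrium anomaly ΔT_eq = F / λ = 23.1 / 9.93 = 2.33 K.
t = 15.5 days = 1.34×10^6 s, so t/τ = 2.05.
ΔT(t) = ΔT_eq (1 − e^(−t/τ)) = 2.33 × (1 − e^−2.05) = 2.03 K.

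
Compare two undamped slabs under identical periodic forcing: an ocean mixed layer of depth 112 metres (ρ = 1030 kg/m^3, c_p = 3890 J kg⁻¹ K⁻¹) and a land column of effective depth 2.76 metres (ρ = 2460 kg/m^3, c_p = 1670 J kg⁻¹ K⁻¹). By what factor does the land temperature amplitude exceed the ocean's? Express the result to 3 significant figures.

C_ocean = 1030 × 3890 × 112 = 4.49×10^8 J/(m²·K).
C_land = 2460 × 1670 × 2.76 = 1.13×10^7 J/(m²·K).
Undamped amplitude ∝ 1/C, so A_land/A_ocean = C_ocean/C_land = 39.6.

39.6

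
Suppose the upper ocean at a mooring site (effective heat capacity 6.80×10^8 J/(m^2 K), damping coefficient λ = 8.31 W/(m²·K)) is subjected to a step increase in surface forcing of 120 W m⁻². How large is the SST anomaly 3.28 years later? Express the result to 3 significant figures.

10.4 K

Areal heat capacity C = 6.80×10^8 J/(m^2 K) (given).
τ = C / λ = 6.80×10^8 / 8.31 = 8.18×10^7 s.
Equilibrium anomaly ΔT_eq = F / λ = 120 / 8.31 = 14.4 K.
t = 3.28 years = 1.04×10^8 s, so t/τ = 1.26.
ΔT(t) = ΔT_eq (1 − e^(−t/τ)) = 14.4 × (1 − e^−1.26) = 10.4 K.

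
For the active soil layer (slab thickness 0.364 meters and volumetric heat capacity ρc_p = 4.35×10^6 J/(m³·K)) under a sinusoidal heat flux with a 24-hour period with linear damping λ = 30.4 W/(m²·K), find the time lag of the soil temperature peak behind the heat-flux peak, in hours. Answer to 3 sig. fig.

Areal heat capacity C = ρc_p × D = 4.35×10^6 × 0.364 = 1.58×10^6 J/(m²·K).
ω = 2π / 86400 s = 7.27×10^-5 s⁻¹.
Phase lag φ = arctan(Cω/λ) = arctan(115/30.4) = 1.31 rad.
Time lag = φ / ω = 1.31 / 7.27×10^-5 = 18100 s = 5.01 hours.

5.01 hours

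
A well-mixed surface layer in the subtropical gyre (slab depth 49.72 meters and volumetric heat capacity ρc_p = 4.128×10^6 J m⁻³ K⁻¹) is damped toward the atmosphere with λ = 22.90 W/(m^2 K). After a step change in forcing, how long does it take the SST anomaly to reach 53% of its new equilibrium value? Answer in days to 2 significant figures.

78 days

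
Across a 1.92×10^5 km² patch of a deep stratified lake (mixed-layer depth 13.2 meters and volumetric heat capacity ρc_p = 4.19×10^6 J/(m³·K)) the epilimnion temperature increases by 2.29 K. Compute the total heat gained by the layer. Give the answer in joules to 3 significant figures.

2.43×10^19 J

Areal heat capacity C = ρc_p × D = 4.19×10^6 × 13.2 = 5.53×10^7 J/(m²·K).
Heat per unit area: q = C ΔT = 5.53×10^7 × 2.29 = 1.27×10^8 J/m².
Total heat: Q = q × A = 1.27×10^8 × (1.92×10^5 × 10⁶ m²) = 2.43×10^19 J.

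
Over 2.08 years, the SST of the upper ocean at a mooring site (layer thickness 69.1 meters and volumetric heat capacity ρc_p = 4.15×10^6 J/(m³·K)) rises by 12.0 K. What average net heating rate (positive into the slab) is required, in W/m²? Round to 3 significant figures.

Areal heat capacity C = ρc_p × D = 4.15×10^6 × 69.1 = 2.87×10^8 J/(m^2 K).
Required heat per unit area: Q = C ΔT = 2.87×10^8 × 12.0 = 3.44×10^9 J/m².
Flux F = Q / Δt = 3.44×10^9 / 6.56×10^7 s = 52.4 W/m².

52.4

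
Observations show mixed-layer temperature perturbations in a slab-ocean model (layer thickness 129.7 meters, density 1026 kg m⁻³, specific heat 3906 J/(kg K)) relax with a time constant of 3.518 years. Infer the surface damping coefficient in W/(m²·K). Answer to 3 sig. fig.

4.68

Areal heat capacity C = ρ c_p D = 1026 × 3906 × 129.7 = 5.20×10^8 J/(m^2 K).
τ = 3.518 years = 1.11×10^8 s.
λ = C / τ = 5.20×10^8 / 1.11×10^8 = 4.68 W/(m²·K).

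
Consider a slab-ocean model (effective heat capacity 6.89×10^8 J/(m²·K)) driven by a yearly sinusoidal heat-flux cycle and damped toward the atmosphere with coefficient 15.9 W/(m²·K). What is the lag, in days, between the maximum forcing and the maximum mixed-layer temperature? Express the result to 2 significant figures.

85 days

Areal heat capacity C = 6.89×10^8 J/(m²·K) (given).
ω = 2π / 3.15×10^7 s = 1.99×10^-7 s⁻¹.
Phase lag φ = arctan(Cω/λ) = arctan(137/15.9) = 1.46 rad.
Time lag = φ / ω = 1.46 / 1.99×10^-7 = 7.31×10^6 s = 84.6 days.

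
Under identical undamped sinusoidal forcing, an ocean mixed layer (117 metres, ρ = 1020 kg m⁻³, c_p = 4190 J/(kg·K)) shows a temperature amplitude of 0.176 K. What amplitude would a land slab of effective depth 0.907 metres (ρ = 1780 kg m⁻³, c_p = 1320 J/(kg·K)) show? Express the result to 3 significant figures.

C_ocean = 5.00×10^8 J/(m²·K); C_land = 2.13×10^6 J/(m²·K).
A ∝ 1/C ⇒ A_land = A_ocean × C_ocean/C_land = 0.176 × 235 = 41.3 K.

41.3 K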